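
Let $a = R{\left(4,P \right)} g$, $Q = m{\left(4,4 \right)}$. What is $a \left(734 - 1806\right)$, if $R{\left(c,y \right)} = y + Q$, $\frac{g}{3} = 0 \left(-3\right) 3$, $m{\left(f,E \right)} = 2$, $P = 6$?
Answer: $0$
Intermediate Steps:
$Q = 2$
$g = 0$ ($g = 3 \cdot 0 \left(-3\right) 3 = 3 \cdot 0 \cdot 3 = 3 \cdot 0 = 0$)
$R{\left(c,y \right)} = 2 + y$ ($R{\left(c,y \right)} = y + 2 = 2 + y$)
$a = 0$ ($a = \left(2 + 6\right) 0 = 8 \cdot 0 = 0$)
$a \left(734 - 1806\right) = 0 \left(734 - 1806\right) = 0 \left(-1072\right) = 0$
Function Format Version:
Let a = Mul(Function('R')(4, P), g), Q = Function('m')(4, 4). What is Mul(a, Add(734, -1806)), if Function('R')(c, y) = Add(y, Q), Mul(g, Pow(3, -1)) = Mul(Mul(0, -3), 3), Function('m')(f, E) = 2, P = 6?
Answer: 0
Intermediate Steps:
Q = 2
g = 0 (g = Mul(3, Mul(Mul(0, -3), 3)) = Mul(3, Mul(0, 3)) = Mul(3, 0) = 0)
Function('R')(c, y) = Add(2, y) (Function('R')(c, y) = Add(y, 2) = Add(2, y))
a = 0 (a = Mul(Add(2, 6), 0) = Mul(8, 0) = 0)
Mul(a, Add(734, -1806)) = Mul(0, Add(734, -1806)) = Mul(0, -1072) = 0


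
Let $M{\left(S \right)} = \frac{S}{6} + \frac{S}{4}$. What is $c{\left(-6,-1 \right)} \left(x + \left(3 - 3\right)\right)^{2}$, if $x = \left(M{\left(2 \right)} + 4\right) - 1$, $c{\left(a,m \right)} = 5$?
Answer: $\frac{2645}{36} \approx 73.472$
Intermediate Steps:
$M{\left(S \right)} = \frac{5 S}{12}$ ($M{\left(S \right)} = S \frac{1}{6} + S \frac{1}{4} = \frac{S}{6} + \frac{S}{4} = \frac{5 S}{12}$)
$x = \frac{23}{6}$ ($x = \left(\frac{5}{12} \cdot 2 + 4\right) - 1 = \left(\frac{5}{6} + 4\right) - 1 = \frac{29}{6} - 1 = \frac{23}{6} \approx 3.8333$)
$c{\left(-6,-1 \right)} \left(x + \left(3 - 3\right)\right)^{2} = 5 \left(\frac{23}{6} + \left(3 - 3\right)\right)^{2} = 5 \left(\frac{23}{6} + 0\right)^{2} = 5 \left(\frac{23}{6}\right)^{2} = 5 \cdot \frac{529}{36} = \frac{2645}{36}$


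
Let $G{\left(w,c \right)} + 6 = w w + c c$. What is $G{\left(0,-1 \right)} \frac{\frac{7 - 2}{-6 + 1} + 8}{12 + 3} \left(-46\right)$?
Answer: $\frac{322}{3} \approx 107.33$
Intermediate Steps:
$G{\left(w,c \right)} = -6 + c^{2} + w^{2}$ ($G{\left(w,c \right)} = -6 + \left(w w + c c\right) = -6 + \left(w^{2} + c^{2}\right) = -6 + \left(c^{2} + w^{2}\right) = -6 + c^{2} + w^{2}$)
$G{\left(0,-1 \right)} \frac{\frac{7 - 2}{-6 + 1} + 8}{12 + 3} \left(-46\right) = \left(-6 + \left(-1\right)^{2} + 0^{2}\right) \frac{\frac{7 - 2}{-6 + 1} + 8}{12 + 3} \left(-46\right) = \left(-6 + 1 + 0\right) \frac{\frac{5}{-5} + 8}{15} \left(-46\right) = - 5 \left(5 \left(- \frac{1}{5}\right) + 8\right) \frac{1}{15} \left(-46\right) = - 5 \left(-1 + 8\right) \frac{1}{15} \left(-46\right) = - 5 \cdot 7 \cdot \frac{1}{15} \left(-46\right) = \left(-5\right) \frac{7}{15} \left(-46\right) = \left(- \frac{7}{3}\right) \left(-46\right) = \frac{322}{3}$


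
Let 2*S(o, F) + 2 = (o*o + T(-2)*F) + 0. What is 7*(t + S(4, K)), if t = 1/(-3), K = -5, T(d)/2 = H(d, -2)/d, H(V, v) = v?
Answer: 35/3 ≈ 11.667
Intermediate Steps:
T(d) = -4/d (T(d) = 2*(-2/d) = -4/d)
S(o, F) = -1 + F + o²/2 (S(o, F) = -1 + ((o*o + (-4/(-2))*F) + 0)/2 = -1 + ((o² + (-4*(-½))*F) + 0)/2 = -1 + ((o² + 2*F) + 0)/2 = -1 + (o² + 2*F)/2 = -1 + (F + o²/2) = -1 + F + o²/2)
t = -⅓ ≈ -0.33333
7*(t + S(4, K)) = 7*(-⅓ + (-1 - 5 + (½)*4²)) = 7*(-⅓ + (-1 - 5 + (½)*16)) = 7*(-⅓ + (-1 - 5 + 8)) = 7*(-⅓ + 2) = 7*(5/3) = 35/3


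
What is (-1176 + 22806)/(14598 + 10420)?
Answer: 1545/1787 ≈ 0.86458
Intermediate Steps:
(-1176 + 22806)/(14598 + 10420) = 21630/25018 = 21630*(1/25018) = 1545/1787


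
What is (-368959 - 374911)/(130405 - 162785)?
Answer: 74387/3238 ≈ 22.973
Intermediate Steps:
(-368959 - 374911)/(130405 - 162785) = -743870/(-32380) = -743870*(-1/32380) = 74387/3238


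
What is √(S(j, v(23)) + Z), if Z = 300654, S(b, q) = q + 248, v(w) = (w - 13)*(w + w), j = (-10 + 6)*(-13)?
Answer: √301362 ≈ 548.96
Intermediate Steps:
j = 52 (j = -4*(-13) = 52)
v(w) = 2*w*(-13 + w) (v(w) = (-13 + w)*(2*w) = 2*w*(-13 + w))
S(b, q) = 248 + q
√(S(j, v(23)) + Z) = √((248 + 2*23*(-13 + 23)) + 300654) = √((248 + 2*23*10) + 300654) = √((248 + 460) + 300654) = √(708 + 300654) = √301362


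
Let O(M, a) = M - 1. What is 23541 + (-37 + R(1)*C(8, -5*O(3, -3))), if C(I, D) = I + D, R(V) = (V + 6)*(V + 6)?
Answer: 23406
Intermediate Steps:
O(M, a) = -1 + M
R(V) = (6 + V)**2 (R(V) = (6 + V)*(6 + V) = (6 + V)**2)
C(I, D) = D + I
23541 + (-37 + R(1)*C(8, -5*O(3, -3))) = 23541 + (-37 + (6 + 1)**2*(-5*(-1 + 3) + 8)) = 23541 + (-37 + 7**2*(-5*2 + 8)) = 23541 + (-37 + 49*(-10 + 8)) = 23541 + (-37 + 49*(-2)) = 23541 + (-37 - 98) = 23541 - 135 = 23406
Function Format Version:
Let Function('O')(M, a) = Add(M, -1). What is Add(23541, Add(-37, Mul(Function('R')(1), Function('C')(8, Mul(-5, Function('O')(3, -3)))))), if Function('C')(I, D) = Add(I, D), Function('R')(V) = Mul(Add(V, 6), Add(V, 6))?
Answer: 23406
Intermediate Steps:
Function('O')(M, a) = Add(-1, M)
Function('R')(V) = Pow(Add(6, V), 2) (Function('R')(V) = Mul(Add(6, V), Add(6, V)) = Pow(Add(6, V), 2))
Function('C')(I, D) = Add(D, I)
Add(23541, Add(-37, Mul(Function('R')(1), Function('C')(8, Mul(-5, Function('O')(3, -3)))))) = Add(23541, Add(-37, Mul(Pow(Add(6, 1), 2), Add(Mul(-5, Add(-1, 3)), 8)))) = Add(23541, Add(-37, Mul(Pow(7, 2), Add(Mul(-5, 2), 8)))) = Add(23541, Add(-37, Mul(49, Add(-10, 8)))) = Add(23541, Add(-37, Mul(49, -2))) = Add(23541, Add(-37, -98)) = Add(23541, -135) = 23406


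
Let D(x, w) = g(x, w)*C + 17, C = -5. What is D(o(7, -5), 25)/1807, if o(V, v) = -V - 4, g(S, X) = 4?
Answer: -3/1807 ≈ -0.0016602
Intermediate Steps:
o(V, v) = -4 - V
D(x, w) = -3 (D(x, w) = 4*(-5) + 17 = -20 + 17 = -3)
D(o(7, -5), 25)/1807 = -3/1807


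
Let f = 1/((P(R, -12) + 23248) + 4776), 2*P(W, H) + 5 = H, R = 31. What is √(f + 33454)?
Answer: 2*√26256982137339/56031 ≈ 182.90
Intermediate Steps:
P(W, H) = -5/2 + H/2
f = 2/56031 (f = 1/(((-5/2 + (½)*(-12)) + 23248) + 4776) = 1/(((-5/2 - 6) + 23248) + 4776) = 1/((-17/2 + 23248) + 4776) = 1/(46479/2 + 4776) = 1/(56031/2) = 2/56031 ≈ 3.5695e-5)
√(f + 33454) = √(2/56031 + 33454) = √(1874461076/56031) = 2*√26256982137339/56031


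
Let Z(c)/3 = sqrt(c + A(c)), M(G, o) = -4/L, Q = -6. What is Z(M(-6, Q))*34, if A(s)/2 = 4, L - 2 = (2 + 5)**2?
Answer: 4*sqrt(5151) ≈ 287.08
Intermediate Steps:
L = 51 (L = 2 + (2 + 5)**2 = 2 + 7**2 = 2 + 49 = 51)
A(s) = 8 (A(s) = 2*4 = 8)
M(G, o) = -4/51
Z(c) = 3*sqrt(8 + c) (Z(c) = 3*sqrt(c + 8) = 3*sqrt(8 + c))
Z(M(-6, Q))*34 = (3*sqrt(8 - 4/51))*34 = (3*sqrt(404/51))*34 = (3*(2*sqrt(5151)/51))*34 = (2*sqrt(5151)/17)*34 = 4*sqrt(5151)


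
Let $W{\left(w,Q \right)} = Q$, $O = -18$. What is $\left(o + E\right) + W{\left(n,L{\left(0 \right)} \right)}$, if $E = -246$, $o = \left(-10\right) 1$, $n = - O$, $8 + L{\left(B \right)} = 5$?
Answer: $-259$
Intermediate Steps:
$L{\left(B \right)} = -3$ ($L{\left(B \right)} = -8 + 5 = -3$)
$n = 18$ ($n = \left(-1\right) \left(-18\right) = 18$)
$o = -10$
$\left(o + E\right) + W{\left(n,L{\left(0 \right)} \right)} = \left(-10 - 246\right) - 3 = -256 - 3 = -259$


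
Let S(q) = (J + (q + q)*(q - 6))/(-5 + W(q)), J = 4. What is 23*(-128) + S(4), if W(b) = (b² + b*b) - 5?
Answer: -32390/11 ≈ -2944.5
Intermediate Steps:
W(b) = -5 + 2*b² (W(b) = (b² + b²) - 5 = 2*b² - 5 = -5 + 2*b²)
S(q) = (4 + 2*q*(-6 + q))/(-10 + 2*q²) (S(q) = (4 + (q + q)*(q - 6))/(-5 + (-5 + 2*q²)) = (4 + (2*q)*(-6 + q))/(-10 + 2*q²) = (4 + 2*q*(-6 + q))/(-10 + 2*q²))
23*(-128) + S(4) = 23*(-128) + (2 + 4² - 6*4)/(-5 + 4²) = -2944 + (2 + 16 - 24)/(-5 + 16) = -2944 - 6/11 = -32390/11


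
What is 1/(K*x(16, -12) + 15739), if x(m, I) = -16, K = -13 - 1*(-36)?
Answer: 1/15371 ≈ 6.5058e-5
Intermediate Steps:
K = 23 (K = -13 + 36 = 23)
1/(K*x(16, -12) + 15739) = 1/(23*(-16) + 15739) = 1/(-368 + 15739) = 1/15371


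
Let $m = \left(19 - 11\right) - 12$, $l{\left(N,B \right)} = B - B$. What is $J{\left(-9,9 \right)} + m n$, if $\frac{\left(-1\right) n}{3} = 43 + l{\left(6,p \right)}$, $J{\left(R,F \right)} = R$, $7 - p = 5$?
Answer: $507$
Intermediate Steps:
$p = 2$ ($p = 7 - 5 = 2$)
$l{\left(N,B \right)} = 0$
$m = -4$ ($m = 8 - 12 = -4$)
$n = -129$ ($n = - 3 \left(43 + 0\right) = \left(-3\right) 43 = -129$)
$J{\left(-9,9 \right)} + m n = -9 - -516 = -9 + 516 = 507$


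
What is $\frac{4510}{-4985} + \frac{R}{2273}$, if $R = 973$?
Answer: $- \frac{1080165}{2266181} \approx -0.47665$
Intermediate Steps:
$\frac{4510}{-4985} + \frac{R}{2273} = \frac{4510}{-4985} + \frac{973}{2273} = 4510 \left(- \frac{1}{4985}\right) + 973 \cdot \frac{1}{2273} = - \frac{902}{997} + \frac{973}{2273} = - \frac{1080165}{2266181}$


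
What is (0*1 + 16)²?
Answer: 256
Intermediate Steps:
(0*1 + 16)² = (0 + 16)² = 16² = 256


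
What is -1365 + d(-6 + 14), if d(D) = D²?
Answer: -1301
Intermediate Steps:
-1365 + d(-6 + 14) = -1365 + (-6 + 14)² = -1365 + 8² = -1365 + 64 = -1301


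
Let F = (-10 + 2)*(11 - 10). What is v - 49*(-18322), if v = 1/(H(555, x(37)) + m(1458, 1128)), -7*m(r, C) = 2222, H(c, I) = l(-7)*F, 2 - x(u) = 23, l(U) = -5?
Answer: 1743484869/1942 ≈ 8.9778e+5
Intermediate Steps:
x(u) = -21 (x(u) = 2 - 1*23 = 2 - 23 = -21)
F = -8 (F = -8*1 = -8)
H(c, I) = 40 (H(c, I) = -5*(-8) = 40)
m(r, C) = -2222/7 (m(r, C) = -⅐*2222 = -2222/7)
v = -7/1942 (v = 1/(40 - 2222/7) = 1/(-1942/7) = -7/1942 ≈ -0.0036045)
v - 49*(-18322) = -7/1942 - 49*(-18322) = -7/1942 - 1*(-897778) = -7/1942 + 897778 = 1743484869/1942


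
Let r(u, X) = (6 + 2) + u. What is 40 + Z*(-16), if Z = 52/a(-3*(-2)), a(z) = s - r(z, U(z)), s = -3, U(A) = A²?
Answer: 1512/17 ≈ 88.941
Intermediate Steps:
r(u, X) = 8 + u
a(z) = -11 - z (a(z) = -3 - (8 + z) = -3 + (-8 - z) = -11 - z)
Z = -52/17 (Z = 52/(-11 - (-3)*(-2)) = 52/(-11 - 1*6) = 52/(-11 - 6) = 52/(-17) = 52*(-1/17) = -52/17 ≈ -3.0588)
40 + Z*(-16) = 40 - 52/17*(-16) = 40 + 832/17 = 1512/17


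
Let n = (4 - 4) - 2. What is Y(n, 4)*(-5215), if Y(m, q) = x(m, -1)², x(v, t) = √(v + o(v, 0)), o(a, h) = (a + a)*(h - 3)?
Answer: -52150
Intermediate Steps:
n = -2 (n = 0 - 2 = -2)
o(a, h) = 2*a*(-3 + h) (o(a, h) = (2*a)*(-3 + h) = 2*a*(-3 + h))
x(v, t) = √5*√(-v) (x(v, t) = √(v + 2*v*(-3 + 0)) = √(v + 2*v*(-3)) = √(v - 6*v) = √(-5*v) = √5*√(-v))
Y(m, q) = -5*m (Y(m, q) = (√5*√(-m))² = -5*m)
Y(n, 4)*(-5215) = -5*(-2)*(-5215) = 10*(-5215) = -52150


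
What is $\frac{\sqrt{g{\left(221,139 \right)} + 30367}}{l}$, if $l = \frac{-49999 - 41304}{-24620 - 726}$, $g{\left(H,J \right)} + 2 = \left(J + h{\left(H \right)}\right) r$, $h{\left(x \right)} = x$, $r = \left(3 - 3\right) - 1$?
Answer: $\frac{25346 \sqrt{30005}}{91303} \approx 48.086$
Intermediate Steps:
$r = -1$ ($r = 0 - 1 = -1$)
$g{\left(H,J \right)} = -2 - H - J$ ($g{\left(H,J \right)} = -2 + \left(J + H\right) \left(-1\right) = -2 + \left(H + J\right) \left(-1\right) = -2 - \left(H + J\right) = -2 - H - J$)
$l = \frac{91303}{25346}$ ($l = - \frac{91303}{-25346} = \left(-91303\right) \left(- \frac{1}{25346}\right) = \frac{91303}{25346} \approx 3.6023$)
$\frac{\sqrt{g{\left(221,139 \right)} + 30367}}{l} = \frac{\sqrt{\left(-2 - 221 - 139\right) + 30367}}{\frac{91303}{25346}} = \sqrt{\left(-2 - 221 - 139\right) + 30367} \cdot \frac{25346}{91303} = \sqrt{-362 + 30367} \cdot \frac{25346}{91303} = \sqrt{30005} \cdot \frac{25346}{91303} = \frac{25346 \sqrt{30005}}{91303}$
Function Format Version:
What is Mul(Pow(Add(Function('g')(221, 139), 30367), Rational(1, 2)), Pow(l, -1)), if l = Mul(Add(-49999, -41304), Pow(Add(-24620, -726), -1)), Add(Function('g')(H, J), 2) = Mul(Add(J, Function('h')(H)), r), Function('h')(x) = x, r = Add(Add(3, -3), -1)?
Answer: Mul(Rational(25346, 91303), Pow(30005, Rational(1, 2))) ≈ 48.086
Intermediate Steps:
r = -1 (r = Add(0, -1) = -1)
Function('g')(H, J) = Add(-2, Mul(-1, H), Mul(-1, J)) (Function('g')(H, J) = Add(-2, Mul(Add(J, H), -1)) = Add(-2, Mul(Add(H, J), -1)) = Add(-2, Add(Mul(-1, H), Mul(-1, J))) = Add(-2, Mul(-1, H), Mul(-1, J)))
l = Rational(91303, 25346) (l = Mul(-91303, Pow(-25346, -1)) = Mul(-91303, Rational(-1, 25346)) = Rational(91303, 25346) ≈ 3.6023)
Mul(Pow(Add(Function('g')(221, 139), 30367), Rational(1, 2)), Pow(l, -1)) = Mul(Pow(Add(Add(-2, Mul(-1, 221), Mul(-1, 139)), 30367), Rational(1, 2)), Pow(Rational(91303, 25346), -1)) = Mul(Pow(Add(Add(-2, -221, -139), 30367), Rational(1, 2)), Rational(25346, 91303)) = Mul(Pow(Add(-362, 30367), Rational(1, 2)), Rational(25346, 91303)) = Mul(Pow(30005, Rational(1, 2)), Rational(25346, 91303)) = Mul(Rational(25346, 91303), Pow(30005, Rational(1, 2)))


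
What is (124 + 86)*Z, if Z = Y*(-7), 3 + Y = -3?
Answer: 8820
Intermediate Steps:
Y = -6 (Y = -3 - 3 = -6)
Z = 42 (Z = -6*(-7) = 42)
(124 + 86)*Z = (124 + 86)*42 = 210*42 = 8820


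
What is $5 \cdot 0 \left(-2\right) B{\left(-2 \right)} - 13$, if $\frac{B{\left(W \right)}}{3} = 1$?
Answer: $-13$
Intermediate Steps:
$B{\left(W \right)} = 3$ ($B{\left(W \right)} = 3 \cdot 1 = 3$)
$5 \cdot 0 \left(-2\right) B{\left(-2 \right)} - 13 = 5 \cdot 0 \left(-2\right) 3 - 13 = 0 \left(-2\right) 3 - 13 = 0 \cdot 3 - 13 = 0 - 13 = -13$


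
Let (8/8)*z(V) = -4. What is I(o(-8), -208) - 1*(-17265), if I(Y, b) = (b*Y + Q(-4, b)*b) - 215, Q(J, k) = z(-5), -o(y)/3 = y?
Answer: 12890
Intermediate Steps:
z(V) = -4
o(y) = -3*y
Q(J, k) = -4
I(Y, b) = -215 - 4*b + Y*b (I(Y, b) = (b*Y - 4*b) - 215 = (Y*b - 4*b) - 215 = (-4*b + Y*b) - 215 = -215 - 4*b + Y*b)
I(o(-8), -208) - 1*(-17265) = (-215 - 4*(-208) - 3*(-8)*(-208)) - 1*(-17265) = (-215 + 832 + 24*(-208)) + 17265 = (-215 + 832 - 4992) + 17265 = -4375 + 17265 = 12890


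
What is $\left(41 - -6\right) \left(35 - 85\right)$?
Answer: $-2350$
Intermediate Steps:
$\left(41 - -6\right) \left(35 - 85\right) = \left(41 + 6\right) \left(-50\right) = 47 \left(-50\right) = -2350$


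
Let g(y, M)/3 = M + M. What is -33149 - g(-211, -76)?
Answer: -32693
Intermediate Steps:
g(y, M) = 6*M (g(y, M) = 3*(M + M) = 3*(2*M) = 6*M)
-33149 - g(-211, -76) = -33149 - 6*(-76) = -33149 - 1*(-456) = -33149 + 456 = -32693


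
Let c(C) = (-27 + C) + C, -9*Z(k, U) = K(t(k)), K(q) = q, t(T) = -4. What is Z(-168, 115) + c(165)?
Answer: 2731/9 ≈ 303.44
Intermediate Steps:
Z(k, U) = 4/9 (Z(k, U) = -1/9*(-4) = 4/9)
c(C) = -27 + 2*C
Z(-168, 115) + c(165) = 4/9 + (-27 + 2*165) = 4/9 + (-27 + 330) = 4/9 + 303 = 2731/9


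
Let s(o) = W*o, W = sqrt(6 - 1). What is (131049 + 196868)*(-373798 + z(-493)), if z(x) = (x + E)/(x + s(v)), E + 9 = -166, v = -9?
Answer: -7435478017329799/60661 - 492859251*sqrt(5)/60661 ≈ -1.2257e+11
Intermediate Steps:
W = sqrt(5) ≈ 2.2361
E = -175 (E = -9 - 166 = -175)
s(o) = o*sqrt(5) (s(o) = sqrt(5)*o = o*sqrt(5))
z(x) = (-175 + x)/(x - 9*sqrt(5)) (z(x) = (x - 175)/(x - 9*sqrt(5)) = (-175 + x)/(x - 9*sqrt(5)))
(131049 + 196868)*(-373798 + z(-493)) = (131049 + 196868)*(-373798 + (-175 - 493)/(-493 - 9*sqrt(5))) = 327917*(-373798 - 668/(-493 - 9*sqrt(5))) = -122574718766 - 219048556/(-493 - 9*sqrt(5))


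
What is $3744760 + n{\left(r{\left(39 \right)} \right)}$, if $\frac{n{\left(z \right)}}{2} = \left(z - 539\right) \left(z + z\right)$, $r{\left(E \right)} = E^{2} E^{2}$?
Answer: $21403053007888$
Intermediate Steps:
$r{\left(E \right)} = E^{4}$
$n{\left(z \right)} = 4 z \left(-539 + z\right)$ ($n{\left(z \right)} = 2 \left(z - 539\right) \left(z + z\right) = 2 \left(-539 + z\right) 2 z = 2 \cdot 2 z \left(-539 + z\right) = 4 z \left(-539 + z\right)$)
$3744760 + n{\left(r{\left(39 \right)} \right)} = 3744760 + 4 \cdot 39^{4} \left(-539 + 39^{4}\right) = 3744760 + 4 \cdot 2313441 \left(-539 + 2313441\right) = 3744760 + 4 \cdot 2313441 \cdot 2312902 = 3744760 + 21403049263128 = 21403053007888$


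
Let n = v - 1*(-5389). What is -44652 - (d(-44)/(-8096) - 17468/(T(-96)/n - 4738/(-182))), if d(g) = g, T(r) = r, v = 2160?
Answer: -144651209234397/3288971480 ≈ -43981.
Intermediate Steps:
n = 7549 (n = 2160 - 1*(-5389) = 2160 + 5389 = 7549)
-44652 - (d(-44)/(-8096) - 17468/(T(-96)/n - 4738/(-182))) = -44652 - (-44/(-8096) - 17468/(-96/7549 - 4738/(-182))) = -44652 - (-44*(-1/8096) - 17468/(-96*1/7549 - 4738*(-1/182))) = -44652 - (1/184 - 17468/(-96/7549 + 2369/91)) = -44652 - (1/184 - 17468/17874845/686959) = -44652 - (1/184 - 17468*686959/17874845) = -44652 - (1/184 - 11999799812/17874845) = -44652 - 1*(-2207945290563/3288971480) = -44652 + 2207945290563/3288971480 = -144651209234397/3288971480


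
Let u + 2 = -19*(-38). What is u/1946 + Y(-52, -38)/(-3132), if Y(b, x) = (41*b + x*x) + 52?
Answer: 145529/253953 ≈ 0.57306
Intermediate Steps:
u = 720 (u = -2 - 19*(-38) = -2 + 722 = 720)
Y(b, x) = 52 + x**2 + 41*b (Y(b, x) = (41*b + x**2) + 52 = (x**2 + 41*b) + 52 = 52 + x**2 + 41*b)
u/1946 + Y(-52, -38)/(-3132) = 720/1946 + (52 + (-38)**2 + 41*(-52))/(-3132) = 720*(1/1946) + (52 + 1444 - 2132)*(-1/3132) = 360/973 - 636*(-1/3132) = 360/973 + 53/261 = 145529/253953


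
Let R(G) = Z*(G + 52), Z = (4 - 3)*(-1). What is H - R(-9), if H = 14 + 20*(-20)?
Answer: -343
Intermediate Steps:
Z = -1 (Z = 1*(-1) = -1)
H = -386 (H = 14 - 400 = -386)
R(G) = -52 - G (R(G) = -(G + 52) = -(52 + G) = -52 - G)
H - R(-9) = -386 - (-52 - 1*(-9)) = -386 - (-52 + 9) = -386 - 1*(-43) = -386 + 43 = -343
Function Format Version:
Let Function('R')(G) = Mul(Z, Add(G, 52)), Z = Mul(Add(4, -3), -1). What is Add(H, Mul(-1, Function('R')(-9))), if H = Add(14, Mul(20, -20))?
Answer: -343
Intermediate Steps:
Z = -1 (Z = Mul(1, -1) = -1)
H = -386 (H = Add(14, -400) = -386)
Function('R')(G) = Add(-52, Mul(-1, G)) (Function('R')(G) = Mul(-1, Add(G, 52)) = Mul(-1, Add(52, G)) = Add(-52, Mul(-1, G)))
Add(H, Mul(-1, Function('R')(-9))) = Add(-386, Mul(-1, Add(-52, Mul(-1, -9)))) = Add(-386, Mul(-1, Add(-52, 9))) = Add(-386, Mul(-1, -43)) = Add(-386, 43) = -343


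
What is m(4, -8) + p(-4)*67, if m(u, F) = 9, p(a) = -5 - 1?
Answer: -393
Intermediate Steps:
p(a) = -6
m(4, -8) + p(-4)*67 = 9 - 6*67 = 9 - 402 = -393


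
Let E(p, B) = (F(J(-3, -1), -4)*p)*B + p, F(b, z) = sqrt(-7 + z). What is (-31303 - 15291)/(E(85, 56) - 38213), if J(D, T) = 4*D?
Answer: 55516751/53218062 + 13861715*I*sqrt(11)/106436124 ≈ 1.0432 + 0.43194*I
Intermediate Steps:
E(p, B) = p + I*B*p*sqrt(11) (E(p, B) = (sqrt(-7 - 4)*p)*B + p = (sqrt(-11)*p)*B + p = ((I*sqrt(11))*p)*B + p = (I*p*sqrt(11))*B + p = I*B*p*sqrt(11) + p = p + I*B*p*sqrt(11))
(-31303 - 15291)/(E(85, 56) - 38213) = (-31303 - 15291)/(85*(1 + I*56*sqrt(11)) - 38213) = -46594/(85*(1 + 56*I*sqrt(11)) - 38213) = -46594/((85 + 4760*I*sqrt(11)) - 38213) = -46594/(-38128 + 4760*I*sqrt(11))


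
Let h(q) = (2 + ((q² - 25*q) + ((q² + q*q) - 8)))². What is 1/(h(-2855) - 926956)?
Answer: 1/601448352582180 ≈ 1.6627e-15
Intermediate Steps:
h(q) = (-6 - 25*q + 3*q²)² (h(q) = (2 + ((q² - 25*q) + ((q² + q²) - 8)))² = (2 + ((q² - 25*q) + (2*q² - 8)))² = (2 + ((q² - 25*q) + (-8 + 2*q²)))² = (2 + (-8 - 25*q + 3*q²))² = (-6 - 25*q + 3*q²)²)
1/(h(-2855) - 926956) = 1/((6 - 3*(-2855)² + 25*(-2855))² - 926956) = 1/((6 - 3*8151025 - 71375)² - 926956) = 1/((6 - 24453075 - 71375)² - 926956) = 1/((-24524444)² - 926956) = 1/(601448353509136 - 926956) = 1/601448352582180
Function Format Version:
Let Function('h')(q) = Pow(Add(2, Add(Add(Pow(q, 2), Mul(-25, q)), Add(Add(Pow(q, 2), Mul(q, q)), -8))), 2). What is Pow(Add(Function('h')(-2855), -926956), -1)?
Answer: Rational(1, 601448352582180) ≈ 1.6627e-15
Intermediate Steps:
Function('h')(q) = Pow(Add(-6, Mul(-25, q), Mul(3, Pow(q, 2))), 2) (Function('h')(q) = Pow(Add(2, Add(Add(Pow(q, 2), Mul(-25, q)), Add(Add(Pow(q, 2), Pow(q, 2)), -8))), 2) = Pow(Add(2, Add(Add(Pow(q, 2), Mul(-25, q)), Add(Mul(2, Pow(q, 2)), -8))), 2) = Pow(Add(2, Add(Add(Pow(q, 2), Mul(-25, q)), Add(-8, Mul(2, Pow(q, 2))))), 2) = Pow(Add(2, Add(-8, Mul(-25, q), Mul(3, Pow(q, 2)))), 2) = Pow(Add(-6, Mul(-25, q), Mul(3, Pow(q, 2))), 2))
Pow(Add(Function('h')(-2855), -926956), -1) = Pow(Add(Pow(Add(6, Mul(-3, Pow(-2855, 2)), Mul(25, -2855)), 2), -926956), -1) = Pow(Add(Pow(Add(6, Mul(-3, 8151025), -71375), 2), -926956), -1) = Pow(Add(Pow(Add(6, -24453075, -71375), 2), -926956), -1) = Pow(Add(Pow(-24524444, 2), -926956), -1) = Pow(Add(601448353509136, -926956), -1) = Pow(601448352582180, -1) = Rational(1, 601448352582180)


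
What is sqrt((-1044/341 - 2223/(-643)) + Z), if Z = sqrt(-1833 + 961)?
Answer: sqrt(19021284513 + 96152526338*I*sqrt(218))/219263 ≈ 3.8683 + 3.8168*I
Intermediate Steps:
Z = 2*I*sqrt(218) (Z = sqrt(-872) = 2*I*sqrt(218) ≈ 29.53*I)
sqrt((-1044/341 - 2223/(-643)) + Z) = sqrt((-1044/341 - 2223/(-643)) + 2*I*sqrt(218)) = sqrt((-1044*1/341 - 2223*(-1/643)) + 2*I*sqrt(218)) = sqrt((-1044/341 + 2223/643) + 2*I*sqrt(218)) = sqrt(86751/219263 + 2*I*sqrt(218))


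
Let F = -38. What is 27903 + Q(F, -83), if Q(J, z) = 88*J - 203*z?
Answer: 41408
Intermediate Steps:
Q(J, z) = -203*z + 88*J
27903 + Q(F, -83) = 27903 + (-203*(-83) + 88*(-38)) = 27903 + (16849 - 3344) = 27903 + 13505 = 41408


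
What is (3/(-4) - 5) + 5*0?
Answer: -23/4 ≈ -5.7500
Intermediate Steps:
(3/(-4) - 5) + 5*0 = (3*(-¼) - 5) + 0 = (-¾ - 5) + 0 = -23/4 + 0 = -23/4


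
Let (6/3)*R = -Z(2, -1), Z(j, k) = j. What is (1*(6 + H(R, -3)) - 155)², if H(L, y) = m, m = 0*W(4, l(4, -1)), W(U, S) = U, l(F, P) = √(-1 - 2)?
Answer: 22201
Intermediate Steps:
l(F, P) = I*√3 (l(F, P) = √(-3) = I*√3)
R = -1 (R = (-1*2)/2 = (½)*(-2) = -1)
m = 0 (m = 0*4 = 0)
H(L, y) = 0
(1*(6 + H(R, -3)) - 155)² = (1*(6 + 0) - 155)² = (1*6 - 155)² = (6 - 155)² = (-149)² = 22201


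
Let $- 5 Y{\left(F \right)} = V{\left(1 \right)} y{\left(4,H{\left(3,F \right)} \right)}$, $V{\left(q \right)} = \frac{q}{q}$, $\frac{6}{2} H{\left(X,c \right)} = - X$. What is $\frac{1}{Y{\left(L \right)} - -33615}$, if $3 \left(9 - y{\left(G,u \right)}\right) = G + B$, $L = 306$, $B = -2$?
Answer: $\frac{3}{100840} \approx 2.975 \cdot 10^{-5}$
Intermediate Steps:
$H{\left(X,c \right)} = - \frac{X}{3}$ ($H{\left(X,c \right)} = \frac{\left(-1\right) X}{3} = - \frac{X}{3}$)
$V{\left(q \right)} = 1$
$y{\left(G,u \right)} = \frac{29}{3} - \frac{G}{3}$ ($y{\left(G,u \right)} = 9 - \frac{G - 2}{3} = 9 - \frac{-2 + G}{3} = 9 - \left(- \frac{2}{3} + \frac{G}{3}\right) = \frac{29}{3} - \frac{G}{3}$)
$Y{\left(F \right)} = - \frac{5}{3}$ ($Y{\left(F \right)} = - \frac{1 \left(\frac{29}{3} - \frac{4}{3}\right)}{5} = - \frac{1 \cdot \frac{25}{3}}{5} = \left(- \frac{1}{5}\right) \frac{25}{3} = - \frac{5}{3}$)
$\frac{1}{Y{\left(L \right)} - -33615} = \frac{1}{- \frac{5}{3} - -33615} = \frac{1}{- \frac{5}{3} + \left(-3864 + 37479\right)} = \frac{1}{- \frac{5}{3} + 33615} = \frac{1}{\frac{100840}{3}} = \frac{3}{100840}$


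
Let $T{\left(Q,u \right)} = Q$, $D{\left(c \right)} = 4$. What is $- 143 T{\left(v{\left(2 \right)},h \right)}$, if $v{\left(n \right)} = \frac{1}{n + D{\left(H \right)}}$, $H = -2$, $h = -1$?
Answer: $- \frac{143}{6} \approx -23.833$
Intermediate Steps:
$v{\left(n \right)} = \frac{1}{4 + n}$ ($v{\left(n \right)} = \frac{1}{n + 4} = \frac{1}{4 + n}$)
$- 143 T{\left(v{\left(2 \right)},h \right)} = - \frac{143}{4 + 2} = - \frac{143}{6}$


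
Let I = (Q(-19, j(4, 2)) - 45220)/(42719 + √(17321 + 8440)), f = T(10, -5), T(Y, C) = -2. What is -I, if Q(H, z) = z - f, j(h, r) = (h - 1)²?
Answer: 1931283271/1824887200 - 45209*√25761/1824887200 ≈ 1.0543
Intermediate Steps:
j(h, r) = (-1 + h)²
f = -2
Q(H, z) = 2 + z (Q(H, z) = z - 1*(-2) = z + 2 = 2 + z)
I = -45209/(42719 + √25761) (I = ((2 + (-1 + 4)²) - 45220)/(42719 + √(17321 + 8440)) = ((2 + 3²) - 45220)/(42719 + √25761) = ((2 + 9) - 45220)/(42719 + √25761) = (11 - 45220)/(42719 + √25761) = -45209/(42719 + √25761) ≈ -1.0543)
-I = -(-1931283271/1824887200 + 45209*√25761/1824887200) = 1931283271/1824887200 - 45209*√25761/1824887200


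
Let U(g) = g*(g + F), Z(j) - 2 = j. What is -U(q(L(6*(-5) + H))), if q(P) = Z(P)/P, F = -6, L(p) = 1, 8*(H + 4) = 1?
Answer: 9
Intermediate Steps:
H = -31/8 (H = -4 + (⅛)*1 = -4 + ⅛ = -31/8 ≈ -3.8750)
Z(j) = 2 + j
q(P) = (2 + P)/P
U(g) = g*(-6 + g) (U(g) = g*(g - 6) = g*(-6 + g))
-U(q(L(6*(-5) + H))) = -(2 + 1)/1*(-6 + (2 + 1)/1) = -1*3*(-6 + 1*3) = -3*(-6 + 3) = -3*(-3) = -1*(-9) = 9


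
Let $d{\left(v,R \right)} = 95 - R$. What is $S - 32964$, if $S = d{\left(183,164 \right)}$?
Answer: $-33033$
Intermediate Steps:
$S = -69$ ($S = 95 - 164 = -69$)
$S - 32964 = -69 - 32964 = -33033$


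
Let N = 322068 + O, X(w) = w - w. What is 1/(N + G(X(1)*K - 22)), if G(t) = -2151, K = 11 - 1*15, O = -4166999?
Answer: -1/3847082 ≈ -2.5994e-7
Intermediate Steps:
X(w) = 0
K = -4 (K = 11 - 15 = -4)
N = -3844931 (N = 322068 - 4166999 = -3844931)
1/(N + G(X(1)*K - 22)) = 1/(-3844931 - 2151) = 1/(-3847082) = -1/3847082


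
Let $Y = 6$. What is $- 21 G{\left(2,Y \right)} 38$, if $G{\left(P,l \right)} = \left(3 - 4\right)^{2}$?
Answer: $-798$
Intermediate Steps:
$G{\left(P,l \right)} = 1$ ($G{\left(P,l \right)} = \left(3 - 4\right)^{2} = \left(-1\right)^{2} = 1$)
$- 21 G{\left(2,Y \right)} 38 = \left(-21\right) 1 \cdot 38 = \left(-21\right) 38 = -798$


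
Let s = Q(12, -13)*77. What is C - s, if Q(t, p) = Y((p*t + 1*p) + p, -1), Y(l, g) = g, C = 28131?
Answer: 28208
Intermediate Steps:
Q(t, p) = -1
s = -77 (s = -1*77 = -77)
C - s = 28131 - 1*(-77) = 28131 + 77 = 28208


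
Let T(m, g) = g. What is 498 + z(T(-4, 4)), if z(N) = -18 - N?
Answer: 476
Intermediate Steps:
498 + z(T(-4, 4)) = 498 + (-18 - 1*4) = 498 + (-18 - 4) = 498 - 22 = 476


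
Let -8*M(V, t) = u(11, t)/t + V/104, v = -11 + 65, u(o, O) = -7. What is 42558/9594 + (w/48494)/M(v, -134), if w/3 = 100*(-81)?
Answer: 21558856621/1882755303 ≈ 11.451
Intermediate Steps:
w = -24300 (w = 3*(100*(-81)) = 3*(-8100) = -24300)
v = 54
M(V, t) = -V/832 + 7/(8*t) (M(V, t) = -(-7/t + V/104)/8 = -V/832 + 7/(8*t))
42558/9594 + (w/48494)/M(v, -134) = 42558/9594 + (-24300/48494)/(((1/832)*(728 - 1*54*(-134))/(-134))) = 42558*(1/9594) + (-24300*1/48494)/(((1/832)*(-1/134)*(728 + 7236))) = 173/39 - 12150/(24247*((1/832)*(-1/134)*7964)) = 173/39 - 12150/(24247*(-1991/27872)) = 173/39 - 12150/24247*(-27872/1991) = 173/39 + 338644800/48275777 = 21558856621/1882755303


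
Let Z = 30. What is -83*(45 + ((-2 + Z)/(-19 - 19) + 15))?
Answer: -93458/19 ≈ -4918.8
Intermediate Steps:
-83*(45 + ((-2 + Z)/(-19 - 19) + 15)) = -83*(45 + ((-2 + 30)/(-19 - 19) + 15)) = -83*(45 + (28/(-38) + 15)) = -83*(45 + (28*(-1/38) + 15)) = -83*(45 + (-14/19 + 15)) = -83*(45 + 271/19) = -83*1126/19 = -93458/19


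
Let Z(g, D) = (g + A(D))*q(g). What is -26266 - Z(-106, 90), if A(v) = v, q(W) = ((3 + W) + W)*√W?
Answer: -26266 - 3344*I*√106 ≈ -26266.0 - 34429.0*I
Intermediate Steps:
q(W) = √W*(3 + 2*W) (q(W) = (3 + 2*W)*√W = √W*(3 + 2*W))
Z(g, D) = √g*(3 + 2*g)*(D + g) (Z(g, D) = (g + D)*(√g*(3 + 2*g)) = (D + g)*(√g*(3 + 2*g)) = √g*(3 + 2*g)*(D + g))
-26266 - Z(-106, 90) = -26266 - √(-106)*(3 + 2*(-106))*(90 - 106) = -26266 - I*√106*(3 - 212)*(-16) = -26266 - I*√106*(-209)*(-16) = -26266 - 3344*I*√106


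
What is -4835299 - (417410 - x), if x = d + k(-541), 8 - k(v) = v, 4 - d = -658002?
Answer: -4594154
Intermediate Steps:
d = 658006 (d = 4 - 1*(-658002) = 4 + 658002 = 658006)
k(v) = 8 - v
x = 658555 (x = 658006 + (8 - 1*(-541)) = 658006 + (8 + 541) = 658006 + 549 = 658555)
-4835299 - (417410 - x) = -4835299 - (417410 - 1*658555) = -4835299 - (417410 - 658555) = -4835299 - 1*(-241145) = -4835299 + 241145 = -4594154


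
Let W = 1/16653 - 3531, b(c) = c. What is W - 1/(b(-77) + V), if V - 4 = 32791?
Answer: -30537704943/8648458 ≈ -3531.0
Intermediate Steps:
V = 32795 (V = 4 + 32791 = 32795)
W = -58801742/16653 (W = 1/16653 - 3531 = -58801742/16653 ≈ -3531.0)
W - 1/(b(-77) + V) = -58801742/16653 - 1/(-77 + 32795) = -58801742/16653 - 1/32718 = -30537704943/8648458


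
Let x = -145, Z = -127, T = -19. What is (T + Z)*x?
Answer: 21170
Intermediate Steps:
(T + Z)*x = (-19 - 127)*(-145) = -146*(-145) = 21170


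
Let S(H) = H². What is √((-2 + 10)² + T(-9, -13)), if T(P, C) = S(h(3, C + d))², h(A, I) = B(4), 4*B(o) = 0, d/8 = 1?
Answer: 8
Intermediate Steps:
d = 8 (d = 8*1 = 8)
B(o) = 0 (B(o) = (¼)*0 = 0)
h(A, I) = 0
T(P, C) = 0 (T(P, C) = (0²)² = 0² = 0)
√((-2 + 10)² + T(-9, -13)) = √((-2 + 10)² + 0) = √(8² + 0) = √(64 + 0) = √64 = 8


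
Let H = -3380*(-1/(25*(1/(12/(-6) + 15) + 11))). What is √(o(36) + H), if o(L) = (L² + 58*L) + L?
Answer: √3088985/30 ≈ 58.585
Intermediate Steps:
H = 2197/180 (H = -3380*(-1/(25*(1/(12*(-⅙) + 15) + 11))) = -3380*(-1/(25*(1/(-2 + 15) + 11))) = -3380*(-1/(25*(1/13 + 11))) = -3380/((144/13)*(-25)) = -3380/(-3600/13) = -3380*(-13/3600) = 2197/180 ≈ 12.206)
o(L) = L² + 59*L
√(o(36) + H) = √(36*(59 + 36) + 2197/180) = √(36*95 + 2197/180) = √(3420 + 2197/180) = √(617797/180) = √3088985/30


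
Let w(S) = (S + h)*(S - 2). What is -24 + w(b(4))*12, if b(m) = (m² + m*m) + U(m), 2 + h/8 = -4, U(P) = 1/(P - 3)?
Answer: -5604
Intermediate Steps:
U(P) = 1/(-3 + P)
h = -48 (h = -16 + 8*(-4) = -16 - 32 = -48)
b(m) = 1/(-3 + m) + 2*m² (b(m) = (m² + m*m) + 1/(-3 + m) = (m² + m²) + 1/(-3 + m) = 2*m² + 1/(-3 + m) = 1/(-3 + m) + 2*m²)
w(S) = (-48 + S)*(-2 + S) (w(S) = (S - 48)*(S - 2) = (-48 + S)*(-2 + S))
-24 + w(b(4))*12 = -24 + (96 + ((1 + 2*4²*(-3 + 4))/(-3 + 4))² - 50*(1 + 2*4²*(-3 + 4))/(-3 + 4))*12 = -24 + (96 + ((1 + 2*16*1)/1)² - 50*(1 + 2*16*1)/1)*12 = -24 + (96 + (1*(1 + 32))² - 50*(1 + 32))*12 = -24 + (96 + (1*33)² - 50*33)*12 = -24 + (96 + 33² - 50*33)*12 = -24 + (96 + 1089 - 1650)*12 = -24 - 465*12 = -24 - 5580 = -5604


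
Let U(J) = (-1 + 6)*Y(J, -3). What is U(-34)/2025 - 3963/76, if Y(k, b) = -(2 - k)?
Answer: -178639/3420 ≈ -52.234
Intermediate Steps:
Y(k, b) = -2 + k
U(J) = -10 + 5*J (U(J) = (-1 + 6)*(-2 + J) = 5*(-2 + J) = -10 + 5*J)
U(-34)/2025 - 3963/76 = (-10 + 5*(-34))/2025 - 3963/76 = (-10 - 170)*(1/2025) - 3963*1/76 = -180*1/2025 - 3963/76 = -4/45 - 3963/76 = -178639/3420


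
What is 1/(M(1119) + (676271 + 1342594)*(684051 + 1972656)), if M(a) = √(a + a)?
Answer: 1787844259185/9589161285302284370591929 - √2238/28767483855906853111775787 ≈ 1.8644e-13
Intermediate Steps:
M(a) = √2*√a (M(a) = √(2*a) = √2*√a)
1/(M(1119) + (676271 + 1342594)*(684051 + 1972656)) = 1/(√2*√1119 + (676271 + 1342594)*(684051 + 1972656)) = 1/(√2238 + 2018865*2656707) = 1/(√2238 + 5363532777555) = 1/(5363532777555 + √2238)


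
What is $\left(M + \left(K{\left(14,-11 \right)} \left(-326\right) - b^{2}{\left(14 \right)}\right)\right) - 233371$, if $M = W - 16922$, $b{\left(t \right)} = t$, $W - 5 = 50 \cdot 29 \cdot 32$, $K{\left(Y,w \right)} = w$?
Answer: $-200498$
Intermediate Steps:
$W = 46405$ ($W = 5 + 50 \cdot 29 \cdot 32 = 5 + 1450 \cdot 32 = 5 + 46400 = 46405$)
$M = 29483$ ($M = 46405 - 16922 = 29483$)
$\left(M + \left(K{\left(14,-11 \right)} \left(-326\right) - b^{2}{\left(14 \right)}\right)\right) - 233371 = \left(29483 - -3390\right) - 233371 = \left(29483 + \left(3586 - 196\right)\right) - 233371 = \left(29483 + 3390\right) - 233371 = 32873 - 233371 = -200498$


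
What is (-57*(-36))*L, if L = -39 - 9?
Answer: -98496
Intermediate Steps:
L = -48
(-57*(-36))*L = -57*(-36)*(-48) = 2052*(-48) = -98496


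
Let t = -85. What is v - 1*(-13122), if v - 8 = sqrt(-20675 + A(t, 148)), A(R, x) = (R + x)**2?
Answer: 13130 + I*sqrt(16706) ≈ 13130.0 + 129.25*I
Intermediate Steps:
v = 8 + I*sqrt(16706) (v = 8 + sqrt(-20675 + (-85 + 148)**2) = 8 + sqrt(-20675 + 63**2) = 8 + sqrt(-20675 + 3969) = 8 + sqrt(-16706) = 8 + I*sqrt(16706) ≈ 8.0 + 129.25*I)
v - 1*(-13122) = (8 + I*sqrt(16706)) - 1*(-13122) = (8 + I*sqrt(16706)) + 13122 = 13130 + I*sqrt(16706)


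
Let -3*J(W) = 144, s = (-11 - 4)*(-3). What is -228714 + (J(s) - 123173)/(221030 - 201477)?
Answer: -4472168063/19553 ≈ -2.2872e+5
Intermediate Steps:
s = 45 (s = -15*(-3) = 45)
J(W) = -48 (J(W) = -1/3*144 = -48)
-228714 + (J(s) - 123173)/(221030 - 201477) = -228714 + (-48 - 123173)/(221030 - 201477) = -228714 - 123221/19553 = -4472168063/19553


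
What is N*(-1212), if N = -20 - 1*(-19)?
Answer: 1212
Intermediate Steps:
N = -1 (N = -20 + 19 = -1)
N*(-1212) = -1*(-1212) = 1212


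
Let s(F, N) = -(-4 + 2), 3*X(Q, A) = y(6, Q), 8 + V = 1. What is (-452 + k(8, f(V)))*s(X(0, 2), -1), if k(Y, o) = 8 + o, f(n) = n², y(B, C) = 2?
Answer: -790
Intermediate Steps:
V = -7 (V = -8 + 1 = -7)
X(Q, A) = ⅔ (X(Q, A) = (⅓)*2 = ⅔)
s(F, N) = 2 (s(F, N) = -1*(-2) = 2)
(-452 + k(8, f(V)))*s(X(0, 2), -1) = (-452 + (8 + (-7)²))*2 = (-452 + (8 + 49))*2 = (-452 + 57)*2 = -395*2 = -790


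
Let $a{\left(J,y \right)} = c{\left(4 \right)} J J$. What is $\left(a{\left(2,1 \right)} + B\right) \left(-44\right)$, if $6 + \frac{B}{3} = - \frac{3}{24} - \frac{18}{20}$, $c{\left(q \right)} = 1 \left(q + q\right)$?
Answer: $- \frac{4807}{10} \approx -480.7$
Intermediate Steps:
$c{\left(q \right)} = 2 q$ ($c{\left(q \right)} = 1 \cdot 2 q = 2 q$)
$a{\left(J,y \right)} = 8 J^{2}$ ($a{\left(J,y \right)} = 2 \cdot 4 J J = 8 J J = 8 J^{2}$)
$B = - \frac{843}{40}$ ($B = -18 + 3 \left(- \frac{3}{24} - \frac{18}{20}\right) = -18 + 3 \left(\left(-3\right) \frac{1}{24} - \frac{9}{10}\right) = -18 + 3 \left(- \frac{1}{8} - \frac{9}{10}\right) = -18 + 3 \left(- \frac{41}{40}\right) = -18 - \frac{123}{40} = - \frac{843}{40} \approx -21.075$)
$\left(a{\left(2,1 \right)} + B\right) \left(-44\right) = \left(8 \cdot 2^{2} - \frac{843}{40}\right) \left(-44\right) = \left(8 \cdot 4 - \frac{843}{40}\right) \left(-44\right) = \left(32 - \frac{843}{40}\right) \left(-44\right) = \frac{437}{40} \left(-44\right) = - \frac{4807}{10}$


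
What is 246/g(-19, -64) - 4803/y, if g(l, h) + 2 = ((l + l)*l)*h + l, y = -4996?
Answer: 220808871/230960084 ≈ 0.95605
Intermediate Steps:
g(l, h) = -2 + l + 2*h*l² (g(l, h) = -2 + (((l + l)*l)*h + l) = -2 + (((2*l)*l)*h + l) = -2 + ((2*l²)*h + l) = -2 + (2*h*l² + l) = -2 + (l + 2*h*l²) = -2 + l + 2*h*l²)
246/g(-19, -64) - 4803/y = 246/(-2 - 19 + 2*(-64)*(-19)²) - 4803/(-4996) = 246/(-2 - 19 + 2*(-64)*361) - 4803*(-1/4996) = 246/(-2 - 19 - 46208) + 4803/4996 = 246/(-46229) + 4803/4996 = 246*(-1/46229) + 4803/4996 = -246/46229 + 4803/4996 = 220808871/230960084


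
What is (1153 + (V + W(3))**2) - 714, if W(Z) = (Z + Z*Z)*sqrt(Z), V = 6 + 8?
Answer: 1067 + 336*sqrt(3) ≈ 1649.0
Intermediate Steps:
V = 14
W(Z) = sqrt(Z)*(Z + Z**2) (W(Z) = (Z + Z**2)*sqrt(Z) = sqrt(Z)*(Z + Z**2))
(1153 + (V + W(3))**2) - 714 = (1153 + (14 + 3**(3/2)*(1 + 3))**2) - 714 = (1153 + (14 + (3*sqrt(3))*4)**2) - 714 = (1153 + (14 + 12*sqrt(3))**2) - 714 = 439 + (14 + 12*sqrt(3))**2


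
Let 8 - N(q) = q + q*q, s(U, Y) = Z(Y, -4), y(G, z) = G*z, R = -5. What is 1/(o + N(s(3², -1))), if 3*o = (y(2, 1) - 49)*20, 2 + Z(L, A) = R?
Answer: -3/1042 ≈ -0.0028791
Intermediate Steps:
Z(L, A) = -7 (Z(L, A) = -2 - 5 = -7)
s(U, Y) = -7
N(q) = 8 - q - q² (N(q) = 8 - (q + q*q) = 8 - (q + q²) = 8 + (-q - q²) = 8 - q - q²)
o = -940/3 (o = ((2*1 - 49)*20)/3 = ((2 - 49)*20)/3 = (-47*20)/3 = (⅓)*(-940) = -940/3 ≈ -313.33)
1/(o + N(s(3², -1))) = 1/(-940/3 + (8 - 1*(-7) - 1*(-7)²)) = 1/(-940/3 + (8 + 7 - 1*49)) = 1/(-940/3 + (8 + 7 - 49)) = 1/(-940/3 - 34) = 1/(-1042/3) = -3/1042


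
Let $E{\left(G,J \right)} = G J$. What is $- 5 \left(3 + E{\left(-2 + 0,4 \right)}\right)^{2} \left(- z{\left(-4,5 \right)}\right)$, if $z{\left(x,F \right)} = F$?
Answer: $625$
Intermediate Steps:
$- 5 \left(3 + E{\left(-2 + 0,4 \right)}\right)^{2} \left(- z{\left(-4,5 \right)}\right) = - 5 \left(3 + \left(-2 + 0\right) 4\right)^{2} \left(\left(-1\right) 5\right) = - 5 \left(3 - 8\right)^{2} \left(-5\right) = - 5 \left(-5\right)^{2} \left(-5\right) = \left(-5\right) 25 \left(-5\right) = \left(-125\right) \left(-5\right) = 625$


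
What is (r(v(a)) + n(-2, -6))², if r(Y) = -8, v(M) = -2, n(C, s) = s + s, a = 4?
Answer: 400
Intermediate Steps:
n(C, s) = 2*s
(r(v(a)) + n(-2, -6))² = (-8 + 2*(-6))² = (-8 - 12)² = (-20)² = 400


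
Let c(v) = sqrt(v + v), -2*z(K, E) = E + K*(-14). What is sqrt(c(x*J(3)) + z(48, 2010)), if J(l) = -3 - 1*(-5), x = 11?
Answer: sqrt(-669 + 2*sqrt(11)) ≈ 25.736*I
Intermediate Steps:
J(l) = 2 (J(l) = -3 + 5 = 2)
z(K, E) = 7*K - E/2 (z(K, E) = -(E + K*(-14))/2 = -(E - 14*K)/2 = 7*K - E/2)
c(v) = sqrt(2)*sqrt(v) (c(v) = sqrt(2*v) = sqrt(2)*sqrt(v))
sqrt(c(x*J(3)) + z(48, 2010)) = sqrt(sqrt(2)*sqrt(11*2) + (7*48 - 1/2*2010)) = sqrt(sqrt(2)*sqrt(22) + (336 - 1005)) = sqrt(2*sqrt(11) - 669) = sqrt(-669 + 2*sqrt(11))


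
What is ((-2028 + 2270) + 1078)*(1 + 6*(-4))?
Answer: -30360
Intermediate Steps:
((-2028 + 2270) + 1078)*(1 + 6*(-4)) = (242 + 1078)*(1 - 24) = 1320*(-23) = -30360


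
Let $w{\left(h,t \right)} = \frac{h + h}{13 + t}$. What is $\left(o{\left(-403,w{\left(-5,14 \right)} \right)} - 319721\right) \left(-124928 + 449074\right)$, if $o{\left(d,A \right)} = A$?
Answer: $- \frac{2798182889642}{27} \approx -1.0364 \cdot 10^{11}$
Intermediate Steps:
$w{\left(h,t \right)} = \frac{2 h}{13 + t}$
$\left(o{\left(-403,w{\left(-5,14 \right)} \right)} - 319721\right) \left(-124928 + 449074\right) = \left(2 \left(-5\right) \frac{1}{13 + 14} - 319721\right) \left(-124928 + 449074\right) = \left(2 \left(-5\right) \frac{1}{27} - 319721\right) 324146 = \left(- \frac{10}{27} - 319721\right) 324146 = \left(- \frac{8632477}{27}\right) 324146 = - \frac{2798182889642}{27}$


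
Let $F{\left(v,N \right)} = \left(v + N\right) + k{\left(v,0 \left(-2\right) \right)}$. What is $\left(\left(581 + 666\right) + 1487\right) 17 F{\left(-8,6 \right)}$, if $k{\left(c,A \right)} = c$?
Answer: $-464780$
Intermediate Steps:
$F{\left(v,N \right)} = N + 2 v$ ($F{\left(v,N \right)} = \left(v + N\right) + v = \left(N + v\right) + v = N + 2 v$)
$\left(\left(581 + 666\right) + 1487\right) 17 F{\left(-8,6 \right)} = \left(\left(581 + 666\right) + 1487\right) 17 \left(6 + 2 \left(-8\right)\right) = \left(1247 + 1487\right) 17 \left(6 - 16\right) = 2734 \cdot 17 \left(-10\right) = 2734 \left(-170\right) = -464780$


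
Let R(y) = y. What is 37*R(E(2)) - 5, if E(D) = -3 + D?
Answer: -42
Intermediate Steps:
37*R(E(2)) - 5 = 37*(-3 + 2) - 5 = 37*(-1) - 5 = -37 - 5 = -42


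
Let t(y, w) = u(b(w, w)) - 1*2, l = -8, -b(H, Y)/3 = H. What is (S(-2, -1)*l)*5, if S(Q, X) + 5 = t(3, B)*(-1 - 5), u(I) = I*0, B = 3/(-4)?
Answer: -280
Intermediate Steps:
b(H, Y) = -3*H
B = -3/4 (B = 3*(-1/4) = -3/4 ≈ -0.75000)
u(I) = 0
t(y, w) = -2 (t(y, w) = 0 - 1*2 = 0 - 2 = -2)
S(Q, X) = 7 (S(Q, X) = -5 - 2*(-1 - 5) = -5 - 2*(-6) = -5 + 12 = 7)
(S(-2, -1)*l)*5 = (7*(-8))*5 = -56*5 = -280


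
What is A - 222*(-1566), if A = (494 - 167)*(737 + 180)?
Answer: 647511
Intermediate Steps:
A = 299859 (A = 327*917 = 299859)
A - 222*(-1566) = 299859 - 222*(-1566) = 299859 + 347652 = 647511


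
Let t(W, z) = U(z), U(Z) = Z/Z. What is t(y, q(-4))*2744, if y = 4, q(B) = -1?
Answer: 2744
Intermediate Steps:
U(Z) = 1
t(W, z) = 1
t(y, q(-4))*2744 = 1*2744 = 2744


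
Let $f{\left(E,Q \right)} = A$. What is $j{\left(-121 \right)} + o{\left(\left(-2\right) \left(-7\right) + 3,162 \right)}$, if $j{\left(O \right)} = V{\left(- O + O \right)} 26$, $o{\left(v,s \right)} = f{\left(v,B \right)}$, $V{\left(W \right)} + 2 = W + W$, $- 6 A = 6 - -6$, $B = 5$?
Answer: $-54$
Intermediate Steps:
$A = -2$ ($A = - \frac{6 - -6}{6} = - \frac{6 + 6}{6} = \left(- \frac{1}{6}\right) 12 = -2$)
$f{\left(E,Q \right)} = -2$
$V{\left(W \right)} = -2 + 2 W$ ($V{\left(W \right)} = -2 + \left(W + W\right) = -2 + 2 W$)
$o{\left(v,s \right)} = -2$
$j{\left(O \right)} = -52$ ($j{\left(O \right)} = \left(-2 + 2 \left(- O + O\right)\right) 26 = \left(-2 + 2 \cdot 0\right) 26 = \left(-2 + 0\right) 26 = \left(-2\right) 26 = -52$)
$j{\left(-121 \right)} + o{\left(\left(-2\right) \left(-7\right) + 3,162 \right)} = -52 - 2 = -54$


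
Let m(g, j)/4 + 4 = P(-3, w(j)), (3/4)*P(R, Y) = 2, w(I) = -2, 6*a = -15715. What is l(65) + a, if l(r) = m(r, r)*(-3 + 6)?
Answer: -15811/6 ≈ -2635.2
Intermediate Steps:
a = -15715/6 (a = (⅙)*(-15715) = -15715/6 ≈ -2619.2)
P(R, Y) = 8/3 (P(R, Y) = (4/3)*2 = 8/3)
m(g, j) = -16/3 (m(g, j) = -16 + 4*(8/3) = -16 + 32/3 = -16/3)
l(r) = -16 (l(r) = -16*(-3 + 6)/3 = -16/3*3 = -16)
l(65) + a = -16 - 15715/6 = -15811/6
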